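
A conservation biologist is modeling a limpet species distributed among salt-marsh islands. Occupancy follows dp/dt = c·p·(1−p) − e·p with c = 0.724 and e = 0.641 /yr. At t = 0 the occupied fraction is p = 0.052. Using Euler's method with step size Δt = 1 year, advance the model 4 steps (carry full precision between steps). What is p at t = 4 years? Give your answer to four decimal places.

Update rule: p ← p + [c·p·(1−p) − e·p]·Δt with Δt = 1.
  1  |  dp/dt·Δt = +0.002358  |  p_1 = 0.054358
  2  |  dp/dt·Δt = +0.002372  |  p_2 = 0.056731
  3  |  dp/dt·Δt = +0.002379  |  p_3 = 0.059109
  4  |  dp/dt·Δt = +0.002376  |  p_4 = 0.061486

0.0615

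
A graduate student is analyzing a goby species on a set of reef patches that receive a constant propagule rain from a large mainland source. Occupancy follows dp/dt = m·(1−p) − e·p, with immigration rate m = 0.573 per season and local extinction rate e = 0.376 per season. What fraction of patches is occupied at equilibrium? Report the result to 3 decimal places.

Setting dp/dt = 0: m − m·p* = e·p*, so m = (m+e)·p*.
p* = m/(m+e) = 0.573/(0.573+0.376) = 0.573/0.9490 = 0.6038.

0.604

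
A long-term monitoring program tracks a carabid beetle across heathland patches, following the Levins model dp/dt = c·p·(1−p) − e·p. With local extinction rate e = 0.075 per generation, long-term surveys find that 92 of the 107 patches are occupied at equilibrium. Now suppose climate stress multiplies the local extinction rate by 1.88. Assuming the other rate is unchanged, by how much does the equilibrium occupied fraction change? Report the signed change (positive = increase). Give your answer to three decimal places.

Observed p* = 92/107 = 0.85981.
Balance c(1−p*) = e gives c = e/(1 − 0.85981) = 0.075/0.14019 = 0.53499.
New p* = 1 − e/c = 1 − 0.14100/0.53499 = 0.73644.
Δp* = 0.73644 − 0.85981 = -0.12337.

-0.123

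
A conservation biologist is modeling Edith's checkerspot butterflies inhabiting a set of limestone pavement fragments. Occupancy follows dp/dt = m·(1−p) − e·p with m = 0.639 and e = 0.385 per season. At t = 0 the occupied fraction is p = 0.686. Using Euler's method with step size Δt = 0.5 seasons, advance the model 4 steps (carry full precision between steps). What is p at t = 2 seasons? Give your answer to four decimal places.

0.6275

Update rule: p ← p + [m·(1−p) − e·p]·Δt with Δt = 0.5.
  1  |  dp/dt·Δt = -0.031732  |  p_1 = 0.654268
  2  |  dp/dt·Δt = -0.015485  |  p_2 = 0.638783
  3  |  dp/dt·Δt = -0.007557  |  p_3 = 0.631226
  4  |  dp/dt·Δt = -0.003688  |  p_4 = 0.627538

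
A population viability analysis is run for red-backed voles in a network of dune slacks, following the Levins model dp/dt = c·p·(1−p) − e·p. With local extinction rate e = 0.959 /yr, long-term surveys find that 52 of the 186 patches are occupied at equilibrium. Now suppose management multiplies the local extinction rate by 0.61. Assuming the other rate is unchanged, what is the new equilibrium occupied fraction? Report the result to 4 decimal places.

0.5605

Observed p* = 52/186 = 0.27957.
Balance c(1−p*) = e gives c = e/(1 − 0.27957) = 0.959/0.72043 = 1.33115.
New p* = 1 − e/c = 1 − 0.58499/1.33115 = 0.56054.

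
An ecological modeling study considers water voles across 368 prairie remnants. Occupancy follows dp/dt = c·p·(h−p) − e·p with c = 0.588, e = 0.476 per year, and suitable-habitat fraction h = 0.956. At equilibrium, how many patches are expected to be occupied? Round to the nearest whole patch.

p* = h − e/c = 0.956 − 0.8095 = 0.1465.
Expected occupied patches = N × p* = 368 × 0.1465 = 53.90 ≈ 54.

54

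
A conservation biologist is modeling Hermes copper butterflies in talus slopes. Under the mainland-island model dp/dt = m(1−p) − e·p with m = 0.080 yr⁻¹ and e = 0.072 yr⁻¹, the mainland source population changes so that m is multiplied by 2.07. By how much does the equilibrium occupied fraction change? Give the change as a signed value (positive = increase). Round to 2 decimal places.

Before: p* = 0.080/(0.080+0.072) = 0.5263.
After: m = 0.1656, e = 0.072; p* = 0.1656/0.2376 = 0.6970.
Δp* = 0.6970 − 0.5263 = +0.1707.

0.17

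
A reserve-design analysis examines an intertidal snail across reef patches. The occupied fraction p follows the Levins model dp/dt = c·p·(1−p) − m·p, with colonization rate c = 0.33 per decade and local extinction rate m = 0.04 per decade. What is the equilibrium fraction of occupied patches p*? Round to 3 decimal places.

At equilibrium, colonization balances extinction: c·p*·(1−p*) = m·p*.
So p* = 1 − m/c = 1 − 0.04/0.33 = 1 − 0.1212 = 0.8788.

0.879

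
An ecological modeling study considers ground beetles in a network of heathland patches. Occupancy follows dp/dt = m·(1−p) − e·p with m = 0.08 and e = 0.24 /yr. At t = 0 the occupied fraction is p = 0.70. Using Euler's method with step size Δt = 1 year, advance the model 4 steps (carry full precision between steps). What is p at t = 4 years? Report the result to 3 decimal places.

Update rule: p ← p + [m·(1−p) − e·p]·Δt with Δt = 1.
step 1: Δp = -0.14400, p = 0.55600
step 2: Δp = -0.09792, p = 0.45808
step 3: Δp = -0.06659, p = 0.39149
step 4: Δp = -0.04528, p = 0.34622

0.346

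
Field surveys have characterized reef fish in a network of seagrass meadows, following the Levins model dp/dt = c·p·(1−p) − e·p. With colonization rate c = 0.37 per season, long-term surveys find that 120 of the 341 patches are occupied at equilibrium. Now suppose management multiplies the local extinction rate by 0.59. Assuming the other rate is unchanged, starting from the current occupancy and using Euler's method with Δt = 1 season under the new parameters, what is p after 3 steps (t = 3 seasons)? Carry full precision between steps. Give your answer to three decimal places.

Observed p* = 120/341 = 0.35191.
Balance c(1−p*) = e gives e = 0.37×(1 − 0.35191) = 0.23979.
Starting from p₀ = 0.35191; update p ← p + (dp/dt)·Δt with the new parameters.
  1  |  dp/dt·Δt = +0.034598  |  p_1 = 0.386504
  2  |  dp/dt·Δt = +0.033052  |  p_2 = 0.419556
  3  |  dp/dt·Δt = +0.030747  |  p_3 = 0.450303

0.450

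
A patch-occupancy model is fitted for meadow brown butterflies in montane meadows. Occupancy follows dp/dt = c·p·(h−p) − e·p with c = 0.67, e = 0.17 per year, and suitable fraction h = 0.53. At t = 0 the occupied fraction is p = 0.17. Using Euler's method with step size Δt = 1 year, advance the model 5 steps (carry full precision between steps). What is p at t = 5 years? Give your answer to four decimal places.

0.2231

Update rule: p ← p + [c·p·(h−p) − e·p]·Δt with Δt = 1.
step 1: Δp = +0.01210, p = 0.18210
step 2: Δp = +0.01149, p = 0.19359
step 3: Δp = +0.01072, p = 0.20432
step 4: Δp = +0.00985, p = 0.21417
step 5: Δp = +0.00891, p = 0.22308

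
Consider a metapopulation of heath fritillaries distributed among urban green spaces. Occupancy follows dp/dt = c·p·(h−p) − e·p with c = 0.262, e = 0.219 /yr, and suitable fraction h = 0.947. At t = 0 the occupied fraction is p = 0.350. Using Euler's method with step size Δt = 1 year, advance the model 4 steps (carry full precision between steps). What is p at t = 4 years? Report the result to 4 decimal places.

Update rule: p ← p + [c·p·(h−p) − e·p]·Δt with Δt = 1.
  1  |  dp/dt·Δt = -0.021905  |  p_1 = 0.328095
  2  |  dp/dt·Δt = -0.018651  |  p_2 = 0.309444
  3  |  dp/dt·Δt = -0.016079  |  p_3 = 0.293365
  4  |  dp/dt·Δt = -0.014007  |  p_4 = 0.279357

0.2794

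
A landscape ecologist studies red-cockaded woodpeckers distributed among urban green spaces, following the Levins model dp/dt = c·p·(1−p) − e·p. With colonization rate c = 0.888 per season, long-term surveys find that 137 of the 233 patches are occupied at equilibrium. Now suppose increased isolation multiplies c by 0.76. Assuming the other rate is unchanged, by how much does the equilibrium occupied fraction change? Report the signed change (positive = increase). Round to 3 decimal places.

-0.130

Observed p* = 137/233 = 0.58798.
Balance c(1−p*) = e gives e = 0.888×(1 − 0.58798) = 0.36587.
New p* = 1 − e/c = 1 − 0.36587/0.67488 = 0.45787.
Δp* = 0.45787 − 0.58798 = -0.13011.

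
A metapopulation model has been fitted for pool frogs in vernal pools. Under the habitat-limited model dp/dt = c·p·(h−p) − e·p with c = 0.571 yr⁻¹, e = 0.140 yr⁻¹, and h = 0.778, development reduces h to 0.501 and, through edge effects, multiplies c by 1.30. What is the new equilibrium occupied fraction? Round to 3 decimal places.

0.312

Before: p* = h − e/c = 0.778 − 0.140/0.571 = 0.778 − 0.2452 = 0.5328.
After: c = 0.7423, e = 0.14, h = 0.501; p* = 0.501 − 0.14/0.7423 = 0.3124.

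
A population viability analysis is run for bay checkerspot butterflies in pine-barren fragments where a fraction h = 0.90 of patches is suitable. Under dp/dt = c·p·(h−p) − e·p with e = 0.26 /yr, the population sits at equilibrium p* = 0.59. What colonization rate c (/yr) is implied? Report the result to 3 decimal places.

0.839

At equilibrium c(h−p*) = e, so c = e/(h−p*).
c = 0.26/(0.90 − 0.59) = 0.26/0.3100 = 0.8387.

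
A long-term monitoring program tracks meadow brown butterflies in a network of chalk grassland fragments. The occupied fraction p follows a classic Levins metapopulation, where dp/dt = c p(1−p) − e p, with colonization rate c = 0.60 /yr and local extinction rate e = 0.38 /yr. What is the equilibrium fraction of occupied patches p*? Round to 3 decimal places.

At equilibrium, colonization balances extinction: c·p*·(1−p*) = e·p*.
So p* = 1 − e/c = 1 − 0.38/0.60 = 1 − 0.6333 = 0.3667.

0.367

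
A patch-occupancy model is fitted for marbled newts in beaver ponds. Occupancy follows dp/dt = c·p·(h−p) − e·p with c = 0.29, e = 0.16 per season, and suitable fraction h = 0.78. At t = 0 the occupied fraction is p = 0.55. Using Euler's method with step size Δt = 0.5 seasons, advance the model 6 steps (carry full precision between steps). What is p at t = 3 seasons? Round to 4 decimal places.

Update rule: p ← p + [c·p·(h−p) − e·p]·Δt with Δt = 0.5.
t = 0.5: p = 0.55000 + (-0.02566) = 0.52434
t = 1: p = 0.52434 + (-0.02251) = 0.50183
t = 1.5: p = 0.50183 + (-0.01991) = 0.48193
t = 2: p = 0.48193 + (-0.01773) = 0.46420
t = 2.5: p = 0.46420 + (-0.01588) = 0.44832
t = 3: p = 0.44832 + (-0.01430) = 0.43402

0.4340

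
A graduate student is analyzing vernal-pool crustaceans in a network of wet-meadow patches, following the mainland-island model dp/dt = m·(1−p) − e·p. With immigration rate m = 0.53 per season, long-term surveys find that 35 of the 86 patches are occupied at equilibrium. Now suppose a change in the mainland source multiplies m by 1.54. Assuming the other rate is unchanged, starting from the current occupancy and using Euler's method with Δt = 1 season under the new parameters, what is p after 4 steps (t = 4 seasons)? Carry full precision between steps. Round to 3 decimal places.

0.501

Observed p* = 35/86 = 0.40698.
Balance m(1−p*) = e·p* gives e = m(1−p*)/p* = 0.53×0.59302/0.40698 = 0.77229.
Starting from p₀ = 0.40698; update p ← p + (dp/dt)·Δt with the new parameters.
t = 1: p = 0.40698 + (+0.16972) = 0.57670
t = 2: p = 0.57670 + (-0.09988) = 0.47682
t = 3: p = 0.47682 + (+0.05878) = 0.53560
t = 4: p = 0.53560 + (-0.03459) = 0.50101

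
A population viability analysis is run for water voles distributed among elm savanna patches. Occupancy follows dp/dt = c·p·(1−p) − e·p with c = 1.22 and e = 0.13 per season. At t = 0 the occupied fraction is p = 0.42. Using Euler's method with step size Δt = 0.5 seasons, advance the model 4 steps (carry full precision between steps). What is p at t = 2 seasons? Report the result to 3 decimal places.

0.817

Update rule: p ← p + [c·p·(1−p) − e·p]·Δt with Δt = 0.5.
p: 0.42000 → 0.54130  (Δp = +0.12130)
p: 0.54130 → 0.65757  (Δp = +0.11628)
p: 0.65757 → 0.75218  (Δp = +0.09461)
p: 0.75218 → 0.81700  (Δp = +0.06481)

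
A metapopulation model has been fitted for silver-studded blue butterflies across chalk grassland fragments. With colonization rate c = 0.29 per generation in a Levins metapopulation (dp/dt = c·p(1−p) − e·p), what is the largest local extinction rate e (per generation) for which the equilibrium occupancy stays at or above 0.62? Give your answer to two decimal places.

1 − e/c ≥ 0.62 ⇒ e ≤ c(1 − 0.62) = 0.29 × 0.3800.
e_max = 0.1102.

0.11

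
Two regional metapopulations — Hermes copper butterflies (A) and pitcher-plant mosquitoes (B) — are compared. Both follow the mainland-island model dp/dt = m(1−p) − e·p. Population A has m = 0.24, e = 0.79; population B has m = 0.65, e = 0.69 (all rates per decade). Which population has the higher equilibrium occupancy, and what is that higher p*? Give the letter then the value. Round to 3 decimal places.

B, 0.485

A: p*_A = m/(m+e) = 0.24/1.0300 = 0.2330.
B: p*_B = 0.65/1.3400 = 0.4851.
B is higher at 0.4851.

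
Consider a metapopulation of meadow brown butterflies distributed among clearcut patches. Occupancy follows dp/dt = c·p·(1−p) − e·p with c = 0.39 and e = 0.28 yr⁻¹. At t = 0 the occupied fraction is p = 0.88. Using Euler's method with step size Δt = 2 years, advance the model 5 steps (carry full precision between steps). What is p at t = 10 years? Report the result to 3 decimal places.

Update rule: p ← p + [c·p·(1−p) − e·p]·Δt with Δt = 2.
t = 2: p = 0.88000 + (-0.41043) = 0.46957
t = 4: p = 0.46957 + (-0.06868) = 0.40089
t = 6: p = 0.40089 + (-0.03716) = 0.36373
t = 8: p = 0.36373 + (-0.02317) = 0.34056
t = 10: p = 0.34056 + (-0.01554) = 0.32502

0.325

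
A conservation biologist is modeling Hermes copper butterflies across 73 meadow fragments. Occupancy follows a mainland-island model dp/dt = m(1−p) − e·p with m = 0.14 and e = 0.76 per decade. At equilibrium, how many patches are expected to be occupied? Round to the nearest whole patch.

p* = m/(m+e) = 0.14/0.9000 = 0.1556.
Expected occupied patches = N × p* = 73 × 0.1556 = 11.36 ≈ 11.

11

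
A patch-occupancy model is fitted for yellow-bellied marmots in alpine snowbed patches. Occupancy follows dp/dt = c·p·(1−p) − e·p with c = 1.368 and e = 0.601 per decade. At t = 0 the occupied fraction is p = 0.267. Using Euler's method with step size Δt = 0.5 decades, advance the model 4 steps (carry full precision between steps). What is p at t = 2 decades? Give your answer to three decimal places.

0.461

Update rule: p ← p + [c·p·(1−p) − e·p]·Δt with Δt = 0.5.
  1  |  dp/dt·Δt = +0.053633  |  p_1 = 0.320633
  2  |  dp/dt·Δt = +0.052644  |  p_2 = 0.373277
  3  |  dp/dt·Δt = +0.047846  |  p_3 = 0.421123
  4  |  dp/dt·Δt = +0.040197  |  p_4 = 0.461320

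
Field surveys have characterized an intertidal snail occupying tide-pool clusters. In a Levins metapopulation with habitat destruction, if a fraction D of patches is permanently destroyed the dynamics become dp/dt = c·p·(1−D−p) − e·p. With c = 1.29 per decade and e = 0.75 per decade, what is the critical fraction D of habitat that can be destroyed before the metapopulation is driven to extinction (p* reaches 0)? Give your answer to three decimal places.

The nontrivial equilibrium is p* = (1−D) − e/c; extinction occurs when this hits zero.
So D_crit = 1 − e/c = 1 − 0.75/1.29 = 1 − 0.5814 = 0.4186.
This equals the undisturbed p*, a classic result of Lande's extension.

0.419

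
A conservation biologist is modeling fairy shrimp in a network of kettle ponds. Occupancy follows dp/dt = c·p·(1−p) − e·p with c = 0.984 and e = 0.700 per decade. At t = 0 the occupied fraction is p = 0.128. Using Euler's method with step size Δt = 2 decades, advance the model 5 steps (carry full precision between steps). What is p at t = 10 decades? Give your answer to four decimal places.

0.2766

Update rule: p ← p + [c·p·(1−p) − e·p]·Δt with Δt = 2.
  1  |  dp/dt·Δt = +0.040460  |  p_1 = 0.168460
  2  |  dp/dt·Δt = +0.039836  |  p_2 = 0.208296
  3  |  dp/dt·Δt = +0.032926  |  p_3 = 0.241222
  4  |  dp/dt·Δt = +0.022500  |  p_4 = 0.263722
  5  |  dp/dt·Δt = +0.012921  |  p_5 = 0.276643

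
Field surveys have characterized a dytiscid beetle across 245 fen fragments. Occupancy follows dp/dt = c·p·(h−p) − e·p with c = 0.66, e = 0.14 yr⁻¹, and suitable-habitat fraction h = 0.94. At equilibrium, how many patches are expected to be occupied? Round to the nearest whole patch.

p* = h − e/c = 0.94 − 0.2121 = 0.7279.
Expected occupied patches = N × p* = 245 × 0.7279 = 178.33 ≈ 178.

178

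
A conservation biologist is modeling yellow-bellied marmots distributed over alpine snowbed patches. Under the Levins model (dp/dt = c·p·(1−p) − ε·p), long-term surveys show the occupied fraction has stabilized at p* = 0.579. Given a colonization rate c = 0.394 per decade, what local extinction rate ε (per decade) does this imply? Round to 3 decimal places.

0.166

At equilibrium c(1−p*) = ε.
ε = 0.394 × (1 − 0.579) = 0.394 × 0.4210 = 0.1659.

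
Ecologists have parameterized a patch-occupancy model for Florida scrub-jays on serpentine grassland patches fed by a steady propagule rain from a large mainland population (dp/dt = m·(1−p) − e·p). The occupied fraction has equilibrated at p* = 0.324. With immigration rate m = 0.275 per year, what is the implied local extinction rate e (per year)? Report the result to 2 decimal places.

0.57

At equilibrium m(1−p*) = e·p*, so e = m(1−p*)/p*.
e = 0.275 × 0.6760 / 0.324 = 0.5738.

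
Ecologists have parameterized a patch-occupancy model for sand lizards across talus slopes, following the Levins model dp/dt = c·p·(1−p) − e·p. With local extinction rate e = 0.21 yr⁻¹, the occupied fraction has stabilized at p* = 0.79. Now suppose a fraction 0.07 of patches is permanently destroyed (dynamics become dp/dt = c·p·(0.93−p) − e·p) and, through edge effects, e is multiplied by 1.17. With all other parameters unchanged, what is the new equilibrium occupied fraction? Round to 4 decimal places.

Balance c(1−p*) = e gives c = e/(1 − 0.79000) = 0.21/0.21000 = 1.00000.
New p* = 0.93 − e/c = 0.93 − 0.24570/1.00000 = 0.68430.

0.6843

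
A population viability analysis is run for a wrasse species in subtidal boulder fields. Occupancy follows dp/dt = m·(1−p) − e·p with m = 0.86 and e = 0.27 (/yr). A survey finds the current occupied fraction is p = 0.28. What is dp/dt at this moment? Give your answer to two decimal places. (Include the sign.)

Colonization term: m·(1−p) = 0.86×0.7200 = 0.61920.
Extinction term: e·p = 0.07560.
dp/dt = 0.61920 − 0.07560 = 0.54360.

0.54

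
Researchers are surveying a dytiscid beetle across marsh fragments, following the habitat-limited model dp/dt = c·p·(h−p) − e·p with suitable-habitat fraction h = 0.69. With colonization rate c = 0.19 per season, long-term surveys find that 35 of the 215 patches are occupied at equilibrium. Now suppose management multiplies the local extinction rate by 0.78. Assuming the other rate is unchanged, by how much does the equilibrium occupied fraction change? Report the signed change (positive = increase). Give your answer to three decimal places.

Observed p* = 35/215 = 0.16279.
Balance c(h−p*) = e gives e = 0.19×(0.69 − 0.16279) = 0.10017.
New p* = 0.69 − e/c = 0.69 − 0.07813/0.19000 = 0.27879.
Δp* = 0.27879 − 0.16279 = +0.11600.

0.116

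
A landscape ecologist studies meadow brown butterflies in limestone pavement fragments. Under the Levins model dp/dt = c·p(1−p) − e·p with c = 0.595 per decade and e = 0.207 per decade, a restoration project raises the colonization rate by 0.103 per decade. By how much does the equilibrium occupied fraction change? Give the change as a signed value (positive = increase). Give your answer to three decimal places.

0.051

Before: p* = 1 − 0.207/0.595 = 0.6521.
After the change, c = 0.698, e = 0.207, so p* = 1 − 0.207/0.698 = 0.7034.
Δp* = 0.7034 − 0.6521 = +0.0513.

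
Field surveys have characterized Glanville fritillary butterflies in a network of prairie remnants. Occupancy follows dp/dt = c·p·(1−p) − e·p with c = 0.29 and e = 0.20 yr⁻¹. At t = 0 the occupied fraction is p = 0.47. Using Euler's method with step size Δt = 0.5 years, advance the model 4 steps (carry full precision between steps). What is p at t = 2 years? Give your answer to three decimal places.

0.432

Update rule: p ← p + [c·p·(1−p) − e·p]·Δt with Δt = 0.5.
t = 0.5: p = 0.47000 + (-0.01088) = 0.45912
t = 1: p = 0.45912 + (-0.00990) = 0.44922
t = 1.5: p = 0.44922 + (-0.00905) = 0.44017
t = 2: p = 0.44017 + (-0.00829) = 0.43188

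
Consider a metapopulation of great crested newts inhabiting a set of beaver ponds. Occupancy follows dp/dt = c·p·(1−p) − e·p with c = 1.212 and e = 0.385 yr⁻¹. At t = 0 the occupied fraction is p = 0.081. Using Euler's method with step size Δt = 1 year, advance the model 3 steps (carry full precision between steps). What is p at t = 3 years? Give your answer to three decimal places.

0.359

Update rule: p ← p + [c·p·(1−p) − e·p]·Δt with Δt = 1.
t = 1: p = 0.08100 + (+0.05904) = 0.14004
t = 2: p = 0.14004 + (+0.09204) = 0.23208
t = 3: p = 0.23208 + (+0.12665) = 0.35873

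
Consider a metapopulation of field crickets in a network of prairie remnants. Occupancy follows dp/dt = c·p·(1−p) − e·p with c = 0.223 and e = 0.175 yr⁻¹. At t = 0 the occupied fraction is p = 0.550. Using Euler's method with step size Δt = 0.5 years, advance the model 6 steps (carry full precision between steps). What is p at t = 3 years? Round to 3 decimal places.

Update rule: p ← p + [c·p·(1−p) − e·p]·Δt with Δt = 0.5.
p: 0.55000 → 0.52947  (Δp = -0.02053)
p: 0.52947 → 0.51092  (Δp = -0.01855)
p: 0.51092 → 0.49408  (Δp = -0.01684)
p: 0.49408 → 0.47872  (Δp = -0.01536)
p: 0.47872 → 0.46465  (Δp = -0.01406)
p: 0.46465 → 0.45173  (Δp = -0.01292)

0.452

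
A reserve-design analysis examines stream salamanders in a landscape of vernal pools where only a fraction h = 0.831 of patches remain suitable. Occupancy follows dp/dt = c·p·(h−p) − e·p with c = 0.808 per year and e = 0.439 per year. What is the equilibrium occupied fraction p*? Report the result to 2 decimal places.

0.29

Setting dp/dt = 0 and dividing by p* gives c·(h−p*) = e.
So p* = h − e/c = 0.831 − 0.439/0.808 = 0.831 − 0.5433 = 0.2877.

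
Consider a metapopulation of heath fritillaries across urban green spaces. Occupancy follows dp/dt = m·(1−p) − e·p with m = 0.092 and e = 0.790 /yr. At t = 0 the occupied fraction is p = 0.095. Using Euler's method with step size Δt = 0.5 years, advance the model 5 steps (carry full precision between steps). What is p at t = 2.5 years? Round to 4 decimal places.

0.1038

Update rule: p ← p + [m·(1−p) − e·p]·Δt with Δt = 0.5.
t = 0.5: p = 0.09500 + (+0.00410) = 0.09910
t = 1: p = 0.09910 + (+0.00229) = 0.10140
t = 1.5: p = 0.10140 + (+0.00128) = 0.10268
t = 2: p = 0.10268 + (+0.00072) = 0.10340
t = 2.5: p = 0.10340 + (+0.00040) = 0.10380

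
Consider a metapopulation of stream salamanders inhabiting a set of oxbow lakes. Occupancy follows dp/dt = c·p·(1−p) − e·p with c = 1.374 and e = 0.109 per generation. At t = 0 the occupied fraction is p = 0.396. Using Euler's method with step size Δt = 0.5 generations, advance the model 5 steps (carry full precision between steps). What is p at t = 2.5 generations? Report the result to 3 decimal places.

0.897

Update rule: p ← p + [c·p·(1−p) − e·p]·Δt with Δt = 0.5.
t = 0.5: p = 0.39600 + (+0.14274) = 0.53874
t = 1: p = 0.53874 + (+0.14136) = 0.68010
t = 1.5: p = 0.68010 + (+0.11240) = 0.79250
t = 2: p = 0.79250 + (+0.06978) = 0.86228
t = 2.5: p = 0.86228 + (+0.03459) = 0.89687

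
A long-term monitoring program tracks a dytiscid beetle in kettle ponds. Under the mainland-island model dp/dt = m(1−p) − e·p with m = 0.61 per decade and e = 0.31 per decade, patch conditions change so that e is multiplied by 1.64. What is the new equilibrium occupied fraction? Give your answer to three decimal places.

0.545

Before: p* = 0.61/(0.61+0.31) = 0.6630.
After: m = 0.61, e = 0.5084; p* = 0.61/1.1184 = 0.5454.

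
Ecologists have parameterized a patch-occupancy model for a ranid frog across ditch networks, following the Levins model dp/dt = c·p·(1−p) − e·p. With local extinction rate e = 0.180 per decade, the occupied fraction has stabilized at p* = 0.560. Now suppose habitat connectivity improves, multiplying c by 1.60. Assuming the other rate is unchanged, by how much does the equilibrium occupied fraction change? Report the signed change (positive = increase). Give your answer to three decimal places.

0.165

Balance c(1−p*) = e gives c = e/(1 − 0.56000) = 0.180/0.44000 = 0.40909.
New p* = 1 − e/c = 1 − 0.18000/0.65454 = 0.72500.
Δp* = 0.72500 − 0.56000 = +0.16500.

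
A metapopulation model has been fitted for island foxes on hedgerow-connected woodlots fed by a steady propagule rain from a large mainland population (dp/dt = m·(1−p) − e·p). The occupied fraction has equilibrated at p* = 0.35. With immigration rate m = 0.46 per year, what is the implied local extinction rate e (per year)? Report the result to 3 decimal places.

At equilibrium m(1−p*) = e·p*, so e = m(1−p*)/p*.
e = 0.46 × 0.6500 / 0.35 = 0.8543.

0.854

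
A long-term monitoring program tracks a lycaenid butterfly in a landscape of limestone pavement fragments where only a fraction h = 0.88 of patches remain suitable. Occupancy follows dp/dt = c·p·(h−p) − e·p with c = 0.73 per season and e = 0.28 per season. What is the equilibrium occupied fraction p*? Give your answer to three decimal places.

0.496

Setting dp/dt = 0 and dividing by p* gives c·(h−p*) = e.
So p* = h − e/c = 0.88 − 0.28/0.73 = 0.88 − 0.3836 = 0.4964.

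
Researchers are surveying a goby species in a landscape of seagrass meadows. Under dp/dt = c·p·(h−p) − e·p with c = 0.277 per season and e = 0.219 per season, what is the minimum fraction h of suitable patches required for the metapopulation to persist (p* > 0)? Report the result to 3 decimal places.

p* = h − e/c is positive only when h > e/c.
h_min = e/c = 0.219/0.277 = 0.7906.

0.791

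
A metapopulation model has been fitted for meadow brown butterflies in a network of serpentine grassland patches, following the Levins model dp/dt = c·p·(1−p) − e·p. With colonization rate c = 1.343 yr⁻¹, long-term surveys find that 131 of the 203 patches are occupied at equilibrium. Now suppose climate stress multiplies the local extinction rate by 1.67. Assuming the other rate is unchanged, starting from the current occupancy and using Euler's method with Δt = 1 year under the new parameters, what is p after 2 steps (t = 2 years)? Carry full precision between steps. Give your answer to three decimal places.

0.421

Observed p* = 131/203 = 0.64532.
Balance c(1−p*) = e gives e = 1.343×(1 − 0.64532) = 0.47633.
Starting from p₀ = 0.64532; update p ← p + (dp/dt)·Δt with the new parameters.
step 1: Δp = -0.20595, p = 0.43937
step 2: Δp = -0.01870, p = 0.42067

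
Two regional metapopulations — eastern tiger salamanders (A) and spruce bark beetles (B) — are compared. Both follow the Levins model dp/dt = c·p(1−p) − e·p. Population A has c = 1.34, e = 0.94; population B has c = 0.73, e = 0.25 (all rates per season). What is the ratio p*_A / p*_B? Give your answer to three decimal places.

A: p*_A = 1 − 0.94/1.34 = 0.2985.
B: p*_B = 1 − 0.25/0.73 = 0.6575.
p*_A / p*_B = 0.2985/0.6575 = 0.4540.

0.454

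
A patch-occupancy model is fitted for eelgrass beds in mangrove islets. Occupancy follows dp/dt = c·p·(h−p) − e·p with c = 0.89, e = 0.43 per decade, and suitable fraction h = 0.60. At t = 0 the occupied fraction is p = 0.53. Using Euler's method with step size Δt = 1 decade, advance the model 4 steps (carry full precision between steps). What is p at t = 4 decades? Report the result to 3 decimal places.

0.209

Update rule: p ← p + [c·p·(h−p) − e·p]·Δt with Δt = 1.
t = 1: p = 0.53000 + (-0.19488) = 0.33512
t = 2: p = 0.33512 + (-0.06510) = 0.27002
t = 3: p = 0.27002 + (-0.03681) = 0.23321
t = 4: p = 0.23321 + (-0.02415) = 0.20906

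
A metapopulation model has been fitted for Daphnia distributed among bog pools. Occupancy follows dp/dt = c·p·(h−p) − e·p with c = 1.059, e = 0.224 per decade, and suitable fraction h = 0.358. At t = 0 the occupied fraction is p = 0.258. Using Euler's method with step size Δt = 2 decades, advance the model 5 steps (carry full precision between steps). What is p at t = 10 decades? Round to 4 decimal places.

Update rule: p ← p + [c·p·(h−p) − e·p]·Δt with Δt = 2.
t = 2: p = 0.25800 + (-0.06094) = 0.19706
t = 4: p = 0.19706 + (-0.02111) = 0.17595
t = 6: p = 0.17595 + (-0.01098) = 0.16497
t = 8: p = 0.16497 + (-0.00646) = 0.15851
t = 10: p = 0.15851 + (-0.00404) = 0.15447

0.1545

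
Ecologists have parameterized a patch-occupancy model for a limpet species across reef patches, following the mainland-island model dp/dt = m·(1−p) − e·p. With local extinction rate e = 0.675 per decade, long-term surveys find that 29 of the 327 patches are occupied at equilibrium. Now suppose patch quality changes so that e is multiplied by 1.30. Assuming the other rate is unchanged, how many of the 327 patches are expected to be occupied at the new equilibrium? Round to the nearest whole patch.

23

Observed p* = 29/327 = 0.08869.
Balance m(1−p*) = e·p* gives m = e·p*/(1−p*) = 0.675×0.08869/0.91131 = 0.06569.
New p* = m/(m+e) = 0.06569/(0.06569+0.87750) = 0.06965.
Expected occupied = 327 × 0.06965 = 22.78 ≈ 23.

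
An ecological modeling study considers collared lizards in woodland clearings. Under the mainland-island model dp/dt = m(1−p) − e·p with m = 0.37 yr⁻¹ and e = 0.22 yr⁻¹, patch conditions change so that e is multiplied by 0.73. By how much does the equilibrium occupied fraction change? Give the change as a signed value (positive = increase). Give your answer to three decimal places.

Before: p* = 0.37/(0.37+0.22) = 0.6271.
After: m = 0.37, e = 0.1606; p* = 0.37/0.5306 = 0.6973.
Δp* = 0.6973 − 0.6271 = +0.0702.

0.070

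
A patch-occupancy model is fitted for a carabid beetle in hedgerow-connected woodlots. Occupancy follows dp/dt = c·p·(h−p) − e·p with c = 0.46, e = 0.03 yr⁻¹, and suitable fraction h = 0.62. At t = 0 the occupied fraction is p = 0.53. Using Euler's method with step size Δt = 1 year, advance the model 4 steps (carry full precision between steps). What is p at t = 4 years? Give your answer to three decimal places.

0.547

Update rule: p ← p + [c·p·(h−p) − e·p]·Δt with Δt = 1.
step 1: Δp = +0.00604, p = 0.53604
step 2: Δp = +0.00462, p = 0.54066
step 3: Δp = +0.00351, p = 0.54417
step 4: Δp = +0.00266, p = 0.54683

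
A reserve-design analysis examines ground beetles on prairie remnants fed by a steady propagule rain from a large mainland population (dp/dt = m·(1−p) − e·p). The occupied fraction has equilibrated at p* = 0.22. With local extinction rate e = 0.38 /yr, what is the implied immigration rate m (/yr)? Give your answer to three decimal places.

At equilibrium m(1−p*) = e·p*, so m = e·p*/(1−p*).
m = 0.38 × 0.22 / 0.7800 = 0.0836/0.7800 = 0.1072.

0.107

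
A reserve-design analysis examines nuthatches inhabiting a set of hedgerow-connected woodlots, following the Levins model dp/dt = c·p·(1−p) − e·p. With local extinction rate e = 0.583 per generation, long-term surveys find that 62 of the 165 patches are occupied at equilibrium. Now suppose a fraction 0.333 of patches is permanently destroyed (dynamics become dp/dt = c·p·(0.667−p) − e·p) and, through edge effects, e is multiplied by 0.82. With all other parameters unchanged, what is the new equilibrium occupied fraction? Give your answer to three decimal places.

0.155

Observed p* = 62/165 = 0.37576.
Balance c(1−p*) = e gives c = e/(1 − 0.37576) = 0.583/0.62424 = 0.93394.
New p* = 0.667 − e/c = 0.667 − 0.47806/0.93394 = 0.15513.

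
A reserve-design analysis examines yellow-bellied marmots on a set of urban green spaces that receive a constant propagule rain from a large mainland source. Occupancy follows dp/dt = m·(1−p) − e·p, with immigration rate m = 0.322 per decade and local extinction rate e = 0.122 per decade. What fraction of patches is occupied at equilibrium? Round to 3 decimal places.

0.725

At equilibrium the propagule rain into empty patches balances local extinction: m(1−p*) = e·p*.
p* = m/(m+e) = 0.322/(0.322+0.122) = 0.322/0.4440 = 0.7252.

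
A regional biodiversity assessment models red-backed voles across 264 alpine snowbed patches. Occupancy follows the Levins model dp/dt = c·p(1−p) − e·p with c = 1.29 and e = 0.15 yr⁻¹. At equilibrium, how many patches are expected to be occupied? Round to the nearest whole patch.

233

p* = 1 − e/c = 1 − 0.15/1.29 = 0.8837.
Expected occupied patches = N × p* = 264 × 0.8837 = 233.30 ≈ 233.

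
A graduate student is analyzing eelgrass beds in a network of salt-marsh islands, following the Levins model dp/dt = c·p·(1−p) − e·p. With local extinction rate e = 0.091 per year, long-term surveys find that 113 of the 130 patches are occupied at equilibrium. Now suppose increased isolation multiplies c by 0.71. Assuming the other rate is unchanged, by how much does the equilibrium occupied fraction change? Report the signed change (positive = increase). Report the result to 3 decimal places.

-0.053

Observed p* = 113/130 = 0.86923.
Balance c(1−p*) = e gives c = e/(1 − 0.86923) = 0.091/0.13077 = 0.69588.
New p* = 1 − e/c = 1 − 0.09100/0.49407 = 0.81582.
Δp* = 0.81582 − 0.86923 = -0.05341.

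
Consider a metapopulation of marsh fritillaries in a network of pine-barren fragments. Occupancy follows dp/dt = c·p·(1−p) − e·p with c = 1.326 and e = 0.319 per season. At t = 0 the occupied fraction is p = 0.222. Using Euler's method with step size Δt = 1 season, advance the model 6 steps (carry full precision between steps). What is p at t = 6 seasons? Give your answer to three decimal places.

0.759

Update rule: p ← p + [c·p·(1−p) − e·p]·Δt with Δt = 1.
p: 0.22200 → 0.38020  (Δp = +0.15820)
p: 0.38020 → 0.57139  (Δp = +0.19119)
p: 0.57139 → 0.71386  (Δp = +0.14247)
p: 0.71386 → 0.75699  (Δp = +0.04313)
p: 0.75699 → 0.75944  (Δp = +0.00244)
p: 0.75944 → 0.75943  (Δp = -0.00001)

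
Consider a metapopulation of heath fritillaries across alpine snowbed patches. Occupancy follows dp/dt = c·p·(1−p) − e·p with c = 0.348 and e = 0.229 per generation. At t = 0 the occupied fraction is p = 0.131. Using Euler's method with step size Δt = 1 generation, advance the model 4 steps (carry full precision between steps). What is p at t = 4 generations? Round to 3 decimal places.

Update rule: p ← p + [c·p·(1−p) − e·p]·Δt with Δt = 1.
t = 1: p = 0.13100 + (+0.00962) = 0.14062
t = 2: p = 0.14062 + (+0.00985) = 0.15047
t = 3: p = 0.15047 + (+0.01003) = 0.16050
t = 4: p = 0.16050 + (+0.01013) = 0.17063

0.171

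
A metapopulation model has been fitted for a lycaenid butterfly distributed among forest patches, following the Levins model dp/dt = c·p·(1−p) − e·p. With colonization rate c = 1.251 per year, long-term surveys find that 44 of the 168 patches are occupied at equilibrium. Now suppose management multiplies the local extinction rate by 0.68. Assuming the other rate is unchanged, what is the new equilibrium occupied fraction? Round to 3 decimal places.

0.498

Observed p* = 44/168 = 0.26190.
Balance c(1−p*) = e gives e = 1.251×(1 − 0.26190) = 0.92336.
New p* = 1 − e/c = 1 − 0.62788/1.25100 = 0.49810.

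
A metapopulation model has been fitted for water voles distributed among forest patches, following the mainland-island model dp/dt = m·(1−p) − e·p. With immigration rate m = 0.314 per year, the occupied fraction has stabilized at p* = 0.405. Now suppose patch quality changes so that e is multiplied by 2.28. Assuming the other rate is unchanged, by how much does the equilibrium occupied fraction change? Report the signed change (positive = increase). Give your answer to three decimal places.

Balance m(1−p*) = e·p* gives e = m(1−p*)/p* = 0.314×0.59500/0.40500 = 0.46131.
New p* = m/(m+e) = 0.31400/(0.31400+1.05179) = 0.22990.
Δp* = 0.22990 − 0.40500 = -0.17510.

-0.175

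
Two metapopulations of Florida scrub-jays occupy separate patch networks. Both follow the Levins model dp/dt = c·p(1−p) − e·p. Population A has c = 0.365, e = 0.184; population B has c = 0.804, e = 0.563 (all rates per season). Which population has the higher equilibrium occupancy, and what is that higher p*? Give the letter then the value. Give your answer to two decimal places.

A: p*_A = 1 − 0.184/0.365 = 0.4959.
B: p*_B = 1 − 0.563/0.804 = 0.2998.
A is higher at 0.4959.

A, 0.50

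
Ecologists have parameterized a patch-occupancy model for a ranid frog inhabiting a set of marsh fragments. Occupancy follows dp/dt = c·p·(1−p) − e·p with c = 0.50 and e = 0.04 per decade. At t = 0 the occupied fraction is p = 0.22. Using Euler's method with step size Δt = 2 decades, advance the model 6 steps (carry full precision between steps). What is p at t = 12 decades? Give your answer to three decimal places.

0.920

Update rule: p ← p + [c·p·(1−p) − e·p]·Δt with Δt = 2.
p: 0.22000 → 0.37400  (Δp = +0.15400)
p: 0.37400 → 0.57820  (Δp = +0.20420)
p: 0.57820 → 0.77583  (Δp = +0.19763)
p: 0.77583 → 0.88768  (Δp = +0.11185)
p: 0.88768 → 0.91637  (Δp = +0.02869)
p: 0.91637 → 0.91970  (Δp = +0.00333)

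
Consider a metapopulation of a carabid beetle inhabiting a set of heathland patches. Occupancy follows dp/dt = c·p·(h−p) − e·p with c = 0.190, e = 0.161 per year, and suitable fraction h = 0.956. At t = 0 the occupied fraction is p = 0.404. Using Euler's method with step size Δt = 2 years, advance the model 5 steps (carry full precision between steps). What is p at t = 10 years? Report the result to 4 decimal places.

0.2589

Update rule: p ← p + [c·p·(h−p) − e·p]·Δt with Δt = 2.
step 1: Δp = -0.04534, p = 0.35866
step 2: Δp = -0.03408, p = 0.32458
step 3: Δp = -0.02664, p = 0.29794
step 4: Δp = -0.02143, p = 0.27651
step 5: Δp = -0.01764, p = 0.25887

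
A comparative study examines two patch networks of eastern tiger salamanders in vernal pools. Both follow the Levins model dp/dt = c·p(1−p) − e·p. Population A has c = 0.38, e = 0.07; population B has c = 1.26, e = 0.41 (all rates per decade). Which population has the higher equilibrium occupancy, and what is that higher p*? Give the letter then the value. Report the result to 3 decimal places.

A: p*_A = 1 − 0.07/0.38 = 0.8158.
B: p*_B = 1 − 0.41/1.26 = 0.6746.
A is higher at 0.8158.

A, 0.816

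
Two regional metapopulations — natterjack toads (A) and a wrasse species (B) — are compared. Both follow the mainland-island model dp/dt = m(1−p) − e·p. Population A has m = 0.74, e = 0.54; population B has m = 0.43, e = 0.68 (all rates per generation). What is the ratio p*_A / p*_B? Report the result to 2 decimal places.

A: p*_A = m/(m+e) = 0.74/1.2800 = 0.5781.
B: p*_B = 0.43/1.1100 = 0.3874.
p*_A / p*_B = 0.5781/0.3874 = 1.4924.

1.49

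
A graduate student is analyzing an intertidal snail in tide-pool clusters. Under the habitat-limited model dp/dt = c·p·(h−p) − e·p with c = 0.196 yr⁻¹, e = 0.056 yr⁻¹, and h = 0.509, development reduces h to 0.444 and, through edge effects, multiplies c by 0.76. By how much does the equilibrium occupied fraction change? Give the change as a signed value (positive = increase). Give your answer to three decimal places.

Before: p* = h − e/c = 0.509 − 0.056/0.196 = 0.509 − 0.2857 = 0.2233.
After: c = 0.14896, e = 0.056, h = 0.444; p* = 0.444 − 0.056/0.14896 = 0.0681.
Δp* = 0.0681 − 0.2233 = -0.1552.

-0.155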